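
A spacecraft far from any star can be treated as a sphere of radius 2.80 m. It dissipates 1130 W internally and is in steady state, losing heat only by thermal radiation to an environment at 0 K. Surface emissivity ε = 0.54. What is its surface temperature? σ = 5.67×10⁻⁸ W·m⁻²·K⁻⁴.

T ≈ 139 K

Steady state: internal power = radiated power, P = εσA T⁴.
Radiating area A = 4πr² = 98.52 m².
T⁴ = P/(εσA) = 1130/(0.54·5.67×10⁻⁸·98.52) = 3.746×10⁸ K⁴.
T = (3.746×10⁸)^(1/4).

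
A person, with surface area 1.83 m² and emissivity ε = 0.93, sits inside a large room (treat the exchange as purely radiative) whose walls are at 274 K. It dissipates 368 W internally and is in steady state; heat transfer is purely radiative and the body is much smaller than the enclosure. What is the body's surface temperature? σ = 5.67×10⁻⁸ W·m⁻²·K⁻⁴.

T ≈ 312 K

For a small grey body in a large enclosure, net radiated power = εσA(T⁴ − T_w⁴).
Steady state: P = εσA(T⁴ − T_w⁴) with A = 1.83 m².
T⁴ = P/(εσA) + T_w⁴ = 368/(0.93·5.67×10⁻⁸·1.830) + (274)⁴
    = 3.814×10⁹ + 5.636×10⁹ = 9.450×10⁹ K⁴.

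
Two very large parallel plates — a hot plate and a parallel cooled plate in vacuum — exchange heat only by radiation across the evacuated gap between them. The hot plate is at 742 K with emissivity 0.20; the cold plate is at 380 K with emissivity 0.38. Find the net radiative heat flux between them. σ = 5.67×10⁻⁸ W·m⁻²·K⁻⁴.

q ≈ 2410 W/m²

For two infinite grey parallel plates, q = σ(T₁⁴ − T₂⁴)/(1/ε₁ + 1/ε₂ − 1).
T₁⁴ − T₂⁴ = 3.031×10¹¹ − 2.085×10¹⁰ = 2.823×10¹¹ K⁴.
1/ε₁ + 1/ε₂ − 1 = 5.000 + 2.632 − 1 = 6.632.
q = 5.67×10⁻⁸ × 2.823×10¹¹ / 6.632.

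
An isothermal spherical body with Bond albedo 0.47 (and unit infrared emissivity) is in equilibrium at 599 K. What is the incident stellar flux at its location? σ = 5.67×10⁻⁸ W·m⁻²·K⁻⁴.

(1−a)S·πr² = σ·4πr²·T⁴ ⇒ S = 4σT⁴/(1−a).
S = 4·5.67×10⁻⁸·1.287×10¹¹/0.530.

S ≈ 55100 W/m²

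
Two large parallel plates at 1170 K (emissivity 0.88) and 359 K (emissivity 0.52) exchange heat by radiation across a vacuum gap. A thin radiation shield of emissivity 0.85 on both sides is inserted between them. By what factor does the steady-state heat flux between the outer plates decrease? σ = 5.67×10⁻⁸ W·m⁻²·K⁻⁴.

factor ≈ 1.66

Without shield: q₀ = σΔ(T⁴)/(1/ε₁+1/ε₂−1) with denominator 2.059.
With shield the two gaps are in series; the resistances add: (1/ε₁+1/ε_s−1)+(1/ε_s+1/ε₂−1) = 1.313+2.100 = 3.412.
Heat-flux ratio q₀/q = 3.412/2.059.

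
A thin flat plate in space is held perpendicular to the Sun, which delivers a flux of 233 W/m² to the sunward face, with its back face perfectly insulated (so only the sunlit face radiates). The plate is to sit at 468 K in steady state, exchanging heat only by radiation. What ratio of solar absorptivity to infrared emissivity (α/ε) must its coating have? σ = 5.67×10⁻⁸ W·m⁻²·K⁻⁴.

Balance: αS·A = εσ·1A·T⁴ ⇒ α/ε = σT⁴/S.
α/ε = 5.67×10⁻⁸·(468)⁴/233 = 5.67×10⁻⁸·4.797×10¹⁰/233.

α/ε ≈ 11.7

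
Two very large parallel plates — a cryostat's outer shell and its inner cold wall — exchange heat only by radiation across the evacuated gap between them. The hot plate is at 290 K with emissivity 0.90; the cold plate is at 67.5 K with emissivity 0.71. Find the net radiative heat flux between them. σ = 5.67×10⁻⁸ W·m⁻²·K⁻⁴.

For two infinite grey parallel plates, q = σ(T₁⁴ − T₂⁴)/(1/ε₁ + 1/ε₂ − 1).
T₁⁴ − T₂⁴ = 7.073×10⁹ − 2.076×10⁷ = 7.052×10⁹ K⁴.
1/ε₁ + 1/ε₂ − 1 = 1.111 + 1.408 − 1 = 1.520.
q = 5.67×10⁻⁸ × 7.052×10⁹ / 1.520.

q ≈ 263 W/m²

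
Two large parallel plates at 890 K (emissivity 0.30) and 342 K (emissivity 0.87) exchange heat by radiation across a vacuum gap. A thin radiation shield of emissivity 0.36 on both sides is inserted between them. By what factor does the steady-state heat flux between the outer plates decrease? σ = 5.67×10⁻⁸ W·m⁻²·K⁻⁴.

Without shield: q₀ = σΔ(T⁴)/(1/ε₁+1/ε₂−1) with denominator 3.483.
With shield the two gaps are in series; the resistances add: (1/ε₁+1/ε_s−1)+(1/ε_s+1/ε₂−1) = 5.111+2.927 = 8.038.
Heat-flux ratio q₀/q = 8.038/3.483.

factor ≈ 2.31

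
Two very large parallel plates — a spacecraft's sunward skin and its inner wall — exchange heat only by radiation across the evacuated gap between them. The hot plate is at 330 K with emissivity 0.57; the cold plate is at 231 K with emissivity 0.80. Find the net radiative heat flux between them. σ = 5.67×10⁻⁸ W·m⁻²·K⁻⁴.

q ≈ 255 W/m²

For two infinite grey parallel plates, q = σ(T₁⁴ − T₂⁴)/(1/ε₁ + 1/ε₂ − 1).
T₁⁴ − T₂⁴ = 1.186×10¹⁰ − 2.847×10⁹ = 9.012×10⁹ K⁴.
1/ε₁ + 1/ε₂ − 1 = 1.754 + 1.250 − 1 = 2.004.
q = 5.67×10⁻⁸ × 9.012×10⁹ / 2.004.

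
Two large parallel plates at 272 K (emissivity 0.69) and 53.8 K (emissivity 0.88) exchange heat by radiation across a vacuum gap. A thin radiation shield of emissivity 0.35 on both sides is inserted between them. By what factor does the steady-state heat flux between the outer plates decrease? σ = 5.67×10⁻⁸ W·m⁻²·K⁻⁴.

Without shield: q₀ = σΔ(T⁴)/(1/ε₁+1/ε₂−1) with denominator 1.586.
With shield the two gaps are in series; the resistances add: (1/ε₁+1/ε_s−1)+(1/ε_s+1/ε₂−1) = 3.306+2.994 = 6.300.
Heat-flux ratio q₀/q = 6.300/1.586.

factor ≈ 3.97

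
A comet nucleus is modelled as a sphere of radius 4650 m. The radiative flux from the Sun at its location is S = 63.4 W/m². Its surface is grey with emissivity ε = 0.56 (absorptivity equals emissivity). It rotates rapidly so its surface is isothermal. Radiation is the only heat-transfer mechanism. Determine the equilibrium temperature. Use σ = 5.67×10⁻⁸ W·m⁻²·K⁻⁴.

T ≈ 129 K

At equilibrium, absorbed power = emitted power.
Absorbing cross-section = πr² = 6.793×10⁷ m²; emitting surface = 4πr² = 2.717×10⁸ m² (ratio 4).
εS·A_cross = εσ·A_surf·T⁴  ⇒  T⁴ = S/(4σ)   (ε cancels).
T⁴ = 63.4/(4·5.67×10⁻⁸) = 2.795×10⁸ K⁴.
T = (2.795×10⁸)^(1/4).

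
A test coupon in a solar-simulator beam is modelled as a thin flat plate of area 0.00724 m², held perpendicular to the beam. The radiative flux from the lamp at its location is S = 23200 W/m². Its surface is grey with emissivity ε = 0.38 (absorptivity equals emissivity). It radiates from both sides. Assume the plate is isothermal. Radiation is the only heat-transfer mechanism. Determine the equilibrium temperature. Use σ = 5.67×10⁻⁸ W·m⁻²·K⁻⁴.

At equilibrium, absorbed power = emitted power.
Absorbing cross-section = A = 0.007240 m²; emitting surface = 2A = 0.01448 m² (ratio 2).
εS·A_cross = εσ·A_surf·T⁴  ⇒  T⁴ = S/(2σ)   (ε cancels).
T⁴ = 23200/(2·5.67×10⁻⁸) = 2.046×10¹¹ K⁴.
T = (2.046×10¹¹)^(1/4).

T ≈ 673 K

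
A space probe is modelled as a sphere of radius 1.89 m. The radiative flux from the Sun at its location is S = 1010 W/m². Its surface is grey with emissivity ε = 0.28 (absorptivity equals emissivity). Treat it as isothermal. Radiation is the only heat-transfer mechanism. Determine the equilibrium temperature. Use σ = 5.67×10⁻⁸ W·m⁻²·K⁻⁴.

At equilibrium, absorbed power = emitted power.
Absorbing cross-section = πr² = 11.22 m²; emitting surface = 4πr² = 44.89 m² (ratio 4).
εS·A_cross = εσ·A_surf·T⁴  ⇒  T⁴ = S/(4σ)   (ε cancels).
T⁴ = 1010/(4·5.67×10⁻⁸) = 4.453×10⁹ K⁴.
T = (4.453×10⁹)^(1/4).

T ≈ 258 K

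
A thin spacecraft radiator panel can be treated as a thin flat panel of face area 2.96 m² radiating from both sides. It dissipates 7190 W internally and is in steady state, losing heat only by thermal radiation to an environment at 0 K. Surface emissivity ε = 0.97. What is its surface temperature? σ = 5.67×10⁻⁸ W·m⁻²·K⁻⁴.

Steady state: internal power = radiated power, P = εσA T⁴.
Radiating area A = 2·2.96 = 5.920 m².
T⁴ = P/(εσA) = 7190/(0.97·5.67×10⁻⁸·5.920) = 2.208×10¹⁰ K⁴.
T = (2.208×10¹⁰)^(1/4).

T ≈ 385 K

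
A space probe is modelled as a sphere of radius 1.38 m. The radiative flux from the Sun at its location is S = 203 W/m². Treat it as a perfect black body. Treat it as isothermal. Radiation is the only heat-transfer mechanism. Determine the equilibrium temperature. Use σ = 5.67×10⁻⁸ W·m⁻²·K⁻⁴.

At equilibrium, absorbed power = emitted power.
Absorbing cross-section = πr² = 5.983 m²; emitting surface = 4πr² = 23.93 m² (ratio 4).
S·A_cross = εσ·A_surf·T⁴  ⇒  T⁴ = S/(4σ).
T⁴ = 1.00·203/(4·5.67×10⁻⁸) = 8.951×10⁸ K⁴.
T = (8.951×10⁸)^(1/4).

T ≈ 173 K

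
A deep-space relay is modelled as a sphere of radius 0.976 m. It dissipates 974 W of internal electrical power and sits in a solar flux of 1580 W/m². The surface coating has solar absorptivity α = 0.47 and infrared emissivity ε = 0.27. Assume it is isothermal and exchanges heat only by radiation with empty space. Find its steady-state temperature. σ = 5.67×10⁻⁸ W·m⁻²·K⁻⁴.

T ≈ 363 K

At steady state, absorbed solar power + internal power = radiated power.
Absorbed: α·S·A_cross = 0.47·1580·2.993 = 2222 W (cross-section πr²).
Total input = 2222 + 974 = 3196 W.
Radiated: εσ·A_surf·T⁴ with A_surf = 4πr² = 11.97 m².
T⁴ = 3196/(0.27·5.67×10⁻⁸·11.97) = 1.744×10¹⁰ K⁴.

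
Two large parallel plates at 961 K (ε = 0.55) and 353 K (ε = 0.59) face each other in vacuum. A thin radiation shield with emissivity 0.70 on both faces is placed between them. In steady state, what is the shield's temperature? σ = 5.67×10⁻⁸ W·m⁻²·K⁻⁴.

T_s ≈ 806 K

In steady state the net flux on the hot side equals that on the cold side.
σ(T₁⁴−T_s⁴)/D₁ = σ(T_s⁴−T₂⁴)/D₂, with D₁ = 1/ε₁+1/ε_s−1 = 2.247, D₂ = 1/ε_s+1/ε₂−1 = 2.123.
Solve for T_s⁴: T_s⁴ = (D₂·T₁⁴ + D₁·T₂⁴)/(D₁+D₂) = 4.224×10¹¹ K⁴.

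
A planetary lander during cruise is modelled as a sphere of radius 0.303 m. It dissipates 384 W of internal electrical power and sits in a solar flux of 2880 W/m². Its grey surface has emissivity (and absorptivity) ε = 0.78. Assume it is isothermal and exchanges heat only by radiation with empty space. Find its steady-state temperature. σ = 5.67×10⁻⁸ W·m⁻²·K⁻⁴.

At steady state, absorbed solar power + internal power = radiated power.
Absorbed: α·S·A_cross = 0.78·2880·0.2884 = 647.9 W (cross-section πr²).
Total input = 647.9 + 384 = 1032 W.
Radiated: εσ·A_surf·T⁴ with A_surf = 4πr² = 1.154 m².
T⁴ = 1032/(0.78·5.67×10⁻⁸·1.154) = 2.022×10¹⁰ K⁴.

T ≈ 377 K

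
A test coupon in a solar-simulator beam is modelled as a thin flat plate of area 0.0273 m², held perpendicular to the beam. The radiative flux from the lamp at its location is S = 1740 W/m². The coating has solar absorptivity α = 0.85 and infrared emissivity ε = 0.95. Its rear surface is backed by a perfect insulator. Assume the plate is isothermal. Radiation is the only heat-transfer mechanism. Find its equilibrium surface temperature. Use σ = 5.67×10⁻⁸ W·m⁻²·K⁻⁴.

T ≈ 407 K

At equilibrium, absorbed power = emitted power.
Absorbing cross-section = A = 0.02730 m²; emitting surface = A = 0.02730 m² (ratio 1).
αS·A_cross = εσ·A_surf·T⁴  ⇒  T⁴ = αS/(ε·1σ).
T⁴ = 0.850·1740/(0.95·1·5.67×10⁻⁸) = 2.746×10¹⁰ K⁴.
T = (2.746×10¹⁰)^(1/4).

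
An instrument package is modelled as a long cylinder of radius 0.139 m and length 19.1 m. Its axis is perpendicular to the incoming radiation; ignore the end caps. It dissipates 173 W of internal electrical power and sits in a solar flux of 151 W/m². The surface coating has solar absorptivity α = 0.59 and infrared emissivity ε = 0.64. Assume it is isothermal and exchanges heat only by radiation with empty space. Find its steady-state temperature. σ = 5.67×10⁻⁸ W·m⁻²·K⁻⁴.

At steady state, absorbed solar power + internal power = radiated power.
Absorbed: α·S·A_cross = 0.59·151·5.310 = 473.1 W (cross-section 2rL).
Total input = 473.1 + 173 = 646.1 W.
Radiated: εσ·A_surf·T⁴ with A_surf = 2πrL = 16.68 m².
T⁴ = 646.1/(0.64·5.67×10⁻⁸·16.68) = 1.067×10⁹ K⁴.

T ≈ 181 K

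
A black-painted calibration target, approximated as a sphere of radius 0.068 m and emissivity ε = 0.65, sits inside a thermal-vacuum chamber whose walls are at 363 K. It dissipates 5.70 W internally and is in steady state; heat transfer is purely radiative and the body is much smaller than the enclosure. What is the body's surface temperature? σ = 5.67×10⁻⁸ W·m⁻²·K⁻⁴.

T ≈ 376 K

For a small grey body in a large enclosure, net radiated power = εσA(T⁴ − T_w⁴).
Steady state: P = εσA(T⁴ − T_w⁴) with A = 4πr² = 0.05811 m².
T⁴ = P/(εσA) + T_w⁴ = 5.70/(0.65·5.67×10⁻⁸·0.05811) + (363)⁴
    = 2.662×10⁹ + 1.736×10¹⁰ = 2.002×10¹⁰ K⁴.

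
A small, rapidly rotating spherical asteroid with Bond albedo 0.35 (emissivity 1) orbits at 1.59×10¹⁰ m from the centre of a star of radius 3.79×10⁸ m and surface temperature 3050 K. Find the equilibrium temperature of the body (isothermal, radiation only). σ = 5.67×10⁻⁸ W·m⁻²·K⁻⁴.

T ≈ 299 K

The star's surface emits σT_*⁴; at distance d the flux is S = σT_*⁴(R_*/d)².
S = 5.67×10⁻⁸·(3050)⁴·(3.79×10⁸/1.59×10¹⁰)² = 2788 W/m².
For an isothermal sphere T⁴ = (1−a)S/(4σ) = 7.990×10⁹ K⁴.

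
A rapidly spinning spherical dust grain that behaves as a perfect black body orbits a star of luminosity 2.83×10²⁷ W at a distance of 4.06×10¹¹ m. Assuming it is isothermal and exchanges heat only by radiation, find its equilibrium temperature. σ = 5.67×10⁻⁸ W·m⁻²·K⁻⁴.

First find the stellar flux at distance d: S = L/(4πd²) = 2.83×10²⁷/(4π·(4.06×10¹¹)²) = 1366 W/m².
For an isothermal sphere, absorbed (1−a)S·πr² = emitted σ·4πr²·T⁴, so T⁴ = (1−a)S/(4σ).
T⁴ = 1.00·1366/(4·5.67×10⁻⁸) = 6.024×10⁹ K⁴.

T ≈ 279 K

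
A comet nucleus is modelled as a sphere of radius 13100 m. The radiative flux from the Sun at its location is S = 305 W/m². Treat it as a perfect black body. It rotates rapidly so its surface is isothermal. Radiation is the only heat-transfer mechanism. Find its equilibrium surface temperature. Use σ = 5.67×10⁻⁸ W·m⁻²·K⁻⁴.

At equilibrium, absorbed power = emitted power.
Absorbing cross-section = πr² = 5.391×10⁸ m²; emitting surface = 4πr² = 2.157×10⁹ m² (ratio 4).
S·A_cross = εσ·A_surf·T⁴  ⇒  T⁴ = S/(4σ).
T⁴ = 1.00·305/(4·5.67×10⁻⁸) = 1.345×10⁹ K⁴.
T = (1.345×10⁹)^(1/4).

T ≈ 191 K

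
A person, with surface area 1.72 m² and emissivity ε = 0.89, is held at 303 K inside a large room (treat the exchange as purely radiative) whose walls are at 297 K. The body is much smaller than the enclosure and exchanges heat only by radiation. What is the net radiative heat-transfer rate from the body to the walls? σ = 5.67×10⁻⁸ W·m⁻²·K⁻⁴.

P_net ≈ 56.2 W

For a small grey body in a large enclosure: P_net = εσA(T_body⁴ − T_wall⁴).
A = 1.72 m²; T_body⁴ − T_wall⁴ = 8.429×10⁹ − 7.781×10⁹ = 6.481×10⁸ K⁴.
|P_net| = 0.89·5.67×10⁻⁸·1.720·6.481×10⁸.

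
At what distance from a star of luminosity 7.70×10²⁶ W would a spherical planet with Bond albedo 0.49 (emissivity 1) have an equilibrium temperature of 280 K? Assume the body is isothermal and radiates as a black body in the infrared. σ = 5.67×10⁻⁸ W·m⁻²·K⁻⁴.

d ≈ 1.50×10¹¹ m

For an isothermal black-emitting sphere, (1−a)S·πr² = σ·4πr²·T⁴ ⇒ S = 4σT⁴/(1−a).
S = 4·5.67×10⁻⁸·(280)⁴/0.510 = 2733 W/m².
Flux falls as S = L/(4πd²), so d = √(L/(4πS)) = √(7.70×10²⁶/(4π·2733)).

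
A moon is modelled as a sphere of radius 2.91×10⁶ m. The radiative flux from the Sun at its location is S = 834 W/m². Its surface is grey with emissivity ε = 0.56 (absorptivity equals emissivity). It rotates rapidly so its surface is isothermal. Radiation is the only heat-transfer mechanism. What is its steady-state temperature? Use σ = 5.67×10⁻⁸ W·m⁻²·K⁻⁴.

T ≈ 246 K

At equilibrium, absorbed power = emitted power.
Absorbing cross-section = πr² = 2.660×10¹³ m²; emitting surface = 4πr² = 1.064×10¹⁴ m² (ratio 4).
εS·A_cross = εσ·A_surf·T⁴  ⇒  T⁴ = S/(4σ)   (ε cancels).
T⁴ = 834/(4·5.67×10⁻⁸) = 3.677×10⁹ K⁴.
T = (3.677×10⁹)^(1/4).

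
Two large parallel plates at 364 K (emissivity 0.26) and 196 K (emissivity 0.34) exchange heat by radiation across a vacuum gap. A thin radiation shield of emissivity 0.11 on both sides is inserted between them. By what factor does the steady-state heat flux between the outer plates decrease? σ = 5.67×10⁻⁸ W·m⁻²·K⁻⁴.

Without shield: q₀ = σΔ(T⁴)/(1/ε₁+1/ε₂−1) with denominator 5.787.
With shield the two gaps are in series; the resistances add: (1/ε₁+1/ε_s−1)+(1/ε_s+1/ε₂−1) = 11.94+11.03 = 22.97.
Heat-flux ratio q₀/q = 22.97/5.787.

factor ≈ 3.97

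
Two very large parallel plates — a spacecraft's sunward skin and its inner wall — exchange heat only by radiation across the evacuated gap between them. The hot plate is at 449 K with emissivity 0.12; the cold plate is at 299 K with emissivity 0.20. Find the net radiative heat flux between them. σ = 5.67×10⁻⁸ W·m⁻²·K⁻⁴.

q ≈ 150 W/m²

For two infinite grey parallel plates, q = σ(T₁⁴ − T₂⁴)/(1/ε₁ + 1/ε₂ − 1).
T₁⁴ − T₂⁴ = 4.064×10¹⁰ − 7.993×10⁹ = 3.265×10¹⁰ K⁴.
1/ε₁ + 1/ε₂ − 1 = 8.333 + 5.000 − 1 = 12.33.
q = 5.67×10⁻⁸ × 3.265×10¹⁰ / 12.33.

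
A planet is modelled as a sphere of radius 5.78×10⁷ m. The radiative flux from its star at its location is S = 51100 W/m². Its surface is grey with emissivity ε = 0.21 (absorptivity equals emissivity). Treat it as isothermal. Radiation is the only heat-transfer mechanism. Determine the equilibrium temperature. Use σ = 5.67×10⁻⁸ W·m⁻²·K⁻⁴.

At equilibrium, absorbed power = emitted power.
Absorbing cross-section = πr² = 1.050×10¹⁶ m²; emitting surface = 4πr² = 4.198×10¹⁶ m² (ratio 4).
εS·A_cross = εσ·A_surf·T⁴  ⇒  T⁴ = S/(4σ)   (ε cancels).
T⁴ = 51100/(4·5.67×10⁻⁸) = 2.253×10¹¹ K⁴.
T = (2.253×10¹¹)^(1/4).

T ≈ 689 K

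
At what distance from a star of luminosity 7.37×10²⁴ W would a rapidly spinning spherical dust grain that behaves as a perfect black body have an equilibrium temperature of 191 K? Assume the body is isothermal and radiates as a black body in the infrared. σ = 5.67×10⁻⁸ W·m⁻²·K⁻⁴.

d ≈ 4.41×10¹⁰ m

For an isothermal black-emitting sphere, (1−a)S·πr² = σ·4πr²·T⁴ ⇒ S = 4σT⁴/(1−a).
S = 4·5.67×10⁻⁸·(191)⁴/1.00 = 301.8 W/m².
Flux falls as S = L/(4πd²), so d = √(L/(4πS)) = √(7.37×10²⁴/(4π·301.8)).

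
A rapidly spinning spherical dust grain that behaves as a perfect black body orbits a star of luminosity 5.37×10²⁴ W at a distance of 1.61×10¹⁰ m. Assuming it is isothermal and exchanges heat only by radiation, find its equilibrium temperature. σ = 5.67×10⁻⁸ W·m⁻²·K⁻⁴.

T ≈ 292 K

First find the stellar flux at distance d: S = L/(4πd²) = 5.37×10²⁴/(4π·(1.61×10¹⁰)²) = 1649 W/m².
For an isothermal sphere, absorbed (1−a)S·πr² = emitted σ·4πr²·T⁴, so T⁴ = (1−a)S/(4σ).
T⁴ = 1.00·1649/(4·5.67×10⁻⁸) = 7.269×10⁹ K⁴.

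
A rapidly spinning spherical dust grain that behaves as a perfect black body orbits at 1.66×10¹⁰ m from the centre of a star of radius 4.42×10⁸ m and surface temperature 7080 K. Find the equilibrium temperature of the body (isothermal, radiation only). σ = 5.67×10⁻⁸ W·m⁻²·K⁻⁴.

T ≈ 817 K

The star's surface emits σT_*⁴; at distance d the flux is S = σT_*⁴(R_*/d)².
S = 5.67×10⁻⁸·(7080)⁴·(4.42×10⁸/1.66×10¹⁰)² = 1.010×10⁵ W/m².
For an isothermal sphere T⁴ = (1−a)S/(4σ) = 4.453×10¹¹ K⁴.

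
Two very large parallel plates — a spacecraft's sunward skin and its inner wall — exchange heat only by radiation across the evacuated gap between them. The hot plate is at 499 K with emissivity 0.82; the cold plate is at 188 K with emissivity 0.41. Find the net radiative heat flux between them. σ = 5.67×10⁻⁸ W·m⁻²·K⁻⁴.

For two infinite grey parallel plates, q = σ(T₁⁴ − T₂⁴)/(1/ε₁ + 1/ε₂ − 1).
T₁⁴ − T₂⁴ = 6.200×10¹⁰ − 1.249×10⁹ = 6.075×10¹⁰ K⁴.
1/ε₁ + 1/ε₂ − 1 = 1.220 + 2.439 − 1 = 2.659.
q = 5.67×10⁻⁸ × 6.075×10¹⁰ / 2.659.

q ≈ 1300 W/m²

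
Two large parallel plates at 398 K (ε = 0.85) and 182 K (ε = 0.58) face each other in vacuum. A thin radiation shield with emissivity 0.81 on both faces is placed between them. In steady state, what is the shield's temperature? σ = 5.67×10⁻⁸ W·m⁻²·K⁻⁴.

T_s ≈ 350 K

In steady state the net flux on the hot side equals that on the cold side.
σ(T₁⁴−T_s⁴)/D₁ = σ(T_s⁴−T₂⁴)/D₂, with D₁ = 1/ε₁+1/ε_s−1 = 1.411, D₂ = 1/ε_s+1/ε₂−1 = 1.959.
Solve for T_s⁴: T_s⁴ = (D₂·T₁⁴ + D₁·T₂⁴)/(D₁+D₂) = 1.504×10¹⁰ K⁴.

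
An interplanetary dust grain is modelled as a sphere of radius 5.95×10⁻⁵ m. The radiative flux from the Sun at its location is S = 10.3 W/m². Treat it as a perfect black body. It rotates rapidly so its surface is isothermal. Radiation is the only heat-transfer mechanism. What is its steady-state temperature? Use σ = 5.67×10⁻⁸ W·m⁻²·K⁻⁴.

T ≈ 82.1 K

At equilibrium, absorbed power = emitted power.
Absorbing cross-section = πr² = 1.112×10⁻⁸ m²; emitting surface = 4πr² = 4.449×10⁻⁸ m² (ratio 4).
S·A_cross = εσ·A_surf·T⁴  ⇒  T⁴ = S/(4σ).
T⁴ = 1.00·10.3/(4·5.67×10⁻⁸) = 4.541×10⁷ K⁴.
T = (4.541×10⁷)^(1/4).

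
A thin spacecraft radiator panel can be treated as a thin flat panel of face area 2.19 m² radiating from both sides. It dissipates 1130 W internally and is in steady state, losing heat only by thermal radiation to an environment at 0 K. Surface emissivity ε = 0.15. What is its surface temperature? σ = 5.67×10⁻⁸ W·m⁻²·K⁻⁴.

Steady state: internal power = radiated power, P = εσA T⁴.
Radiating area A = 2·2.19 = 4.380 m².
T⁴ = P/(εσA) = 1130/(0.15·5.67×10⁻⁸·4.380) = 3.033×10¹⁰ K⁴.
T = (3.033×10¹⁰)^(1/4).

T ≈ 417 K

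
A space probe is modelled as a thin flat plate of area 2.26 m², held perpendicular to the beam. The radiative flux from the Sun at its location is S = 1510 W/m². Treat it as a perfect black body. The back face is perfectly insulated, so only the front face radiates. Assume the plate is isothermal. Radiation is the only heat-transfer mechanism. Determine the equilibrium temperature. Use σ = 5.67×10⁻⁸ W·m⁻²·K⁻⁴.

At equilibrium, absorbed power = emitted power.
Absorbing cross-section = A = 2.260 m²; emitting surface = A = 2.260 m² (ratio 1).
S·A_cross = εσ·A_surf·T⁴  ⇒  T⁴ = S/(1σ).
T⁴ = 1.00·1510/(1·5.67×10⁻⁸) = 2.663×10¹⁰ K⁴.
T = (2.663×10¹⁰)^(1/4).

T ≈ 404 K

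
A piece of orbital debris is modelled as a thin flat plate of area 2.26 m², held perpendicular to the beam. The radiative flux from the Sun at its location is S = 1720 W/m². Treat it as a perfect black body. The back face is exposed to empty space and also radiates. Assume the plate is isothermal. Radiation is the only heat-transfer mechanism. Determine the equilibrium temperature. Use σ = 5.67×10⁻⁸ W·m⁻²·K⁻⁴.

At equilibrium, absorbed power = emitted power.
Absorbing cross-section = A = 2.260 m²; emitting surface = 2A = 4.520 m² (ratio 2).
S·A_cross = εσ·A_surf·T⁴  ⇒  T⁴ = S/(2σ).
T⁴ = 1.00·1720/(2·5.67×10⁻⁸) = 1.517×10¹⁰ K⁴.
T = (1.517×10¹⁰)^(1/4).

T ≈ 351 K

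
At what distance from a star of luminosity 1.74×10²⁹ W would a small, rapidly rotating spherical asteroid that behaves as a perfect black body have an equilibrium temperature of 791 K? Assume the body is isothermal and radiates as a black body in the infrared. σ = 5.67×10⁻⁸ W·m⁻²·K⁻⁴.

d ≈ 3.95×10¹¹ m

For an isothermal black-emitting sphere, (1−a)S·πr² = σ·4πr²·T⁴ ⇒ S = 4σT⁴/(1−a).
S = 4·5.67×10⁻⁸·(791)⁴/1.00 = 88790 W/m².
Flux falls as S = L/(4πd²), so d = √(L/(4πS)) = √(1.74×10²⁹/(4π·88790)).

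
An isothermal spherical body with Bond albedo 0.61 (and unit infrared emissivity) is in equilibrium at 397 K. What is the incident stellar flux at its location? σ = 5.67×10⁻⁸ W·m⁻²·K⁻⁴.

(1−a)S·πr² = σ·4πr²·T⁴ ⇒ S = 4σT⁴/(1−a).
S = 4·5.67×10⁻⁸·2.484×10¹⁰/0.390.

S ≈ 14400 W/m²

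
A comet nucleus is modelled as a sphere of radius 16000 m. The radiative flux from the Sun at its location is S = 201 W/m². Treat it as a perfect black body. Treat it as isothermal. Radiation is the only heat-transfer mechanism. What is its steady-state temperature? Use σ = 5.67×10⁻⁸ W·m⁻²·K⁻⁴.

T ≈ 173 K

At equilibrium, absorbed power = emitted power.
Absorbing cross-section = πr² = 8.042×10⁸ m²; emitting surface = 4πr² = 3.217×10⁹ m² (ratio 4).
S·A_cross = εσ·A_surf·T⁴  ⇒  T⁴ = S/(4σ).
T⁴ = 1.00·201/(4·5.67×10⁻⁸) = 8.862×10⁸ K⁴.
T = (8.862×10⁸)^(1/4).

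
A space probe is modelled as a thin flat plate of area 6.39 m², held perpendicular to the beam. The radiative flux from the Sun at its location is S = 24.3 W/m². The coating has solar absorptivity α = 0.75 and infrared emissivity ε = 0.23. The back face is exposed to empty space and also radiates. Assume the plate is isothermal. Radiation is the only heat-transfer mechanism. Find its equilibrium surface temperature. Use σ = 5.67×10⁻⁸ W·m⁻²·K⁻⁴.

T ≈ 163 K

At equilibrium, absorbed power = emitted power.
Absorbing cross-section = A = 6.390 m²; emitting surface = 2A = 12.78 m² (ratio 2).
αS·A_cross = εσ·A_surf·T⁴  ⇒  T⁴ = αS/(ε·2σ).
T⁴ = 0.750·24.3/(0.23·2·5.67×10⁻⁸) = 6.988×10⁸ K⁴.
T = (6.988×10⁸)^(1/4).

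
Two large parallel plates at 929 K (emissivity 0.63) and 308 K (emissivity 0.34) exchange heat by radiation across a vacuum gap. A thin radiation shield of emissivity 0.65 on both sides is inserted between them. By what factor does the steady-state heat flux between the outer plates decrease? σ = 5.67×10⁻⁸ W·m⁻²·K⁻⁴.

factor ≈ 1.59

Without shield: q₀ = σΔ(T⁴)/(1/ε₁+1/ε₂−1) with denominator 3.528.
With shield the two gaps are in series; the resistances add: (1/ε₁+1/ε_s−1)+(1/ε_s+1/ε₂−1) = 2.126+3.480 = 5.605.
Heat-flux ratio q₀/q = 5.605/3.528.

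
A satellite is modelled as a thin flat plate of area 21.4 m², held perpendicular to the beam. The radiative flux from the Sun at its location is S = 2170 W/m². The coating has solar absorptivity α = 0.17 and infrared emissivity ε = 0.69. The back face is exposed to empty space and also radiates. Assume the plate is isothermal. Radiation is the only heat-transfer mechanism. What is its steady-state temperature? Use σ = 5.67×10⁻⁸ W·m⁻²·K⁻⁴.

T ≈ 262 K

At equilibrium, absorbed power = emitted power.
Absorbing cross-section = A = 21.40 m²; emitting surface = 2A = 42.80 m² (ratio 2).
αS·A_cross = εσ·A_surf·T⁴  ⇒  T⁴ = αS/(ε·2σ).
T⁴ = 0.170·2170/(0.69·2·5.67×10⁻⁸) = 4.715×10⁹ K⁴.
T = (4.715×10⁹)^(1/4).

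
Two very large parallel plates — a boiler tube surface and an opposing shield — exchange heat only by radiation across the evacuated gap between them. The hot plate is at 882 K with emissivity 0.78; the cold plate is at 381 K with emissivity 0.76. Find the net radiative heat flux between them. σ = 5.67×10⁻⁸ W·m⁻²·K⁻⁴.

For two infinite grey parallel plates, q = σ(T₁⁴ − T₂⁴)/(1/ε₁ + 1/ε₂ − 1).
T₁⁴ − T₂⁴ = 6.052×10¹¹ − 2.107×10¹⁰ = 5.841×10¹¹ K⁴.
1/ε₁ + 1/ε₂ − 1 = 1.282 + 1.316 − 1 = 1.598.
q = 5.67×10⁻⁸ × 5.841×10¹¹ / 1.598.

q ≈ 20700 W/m²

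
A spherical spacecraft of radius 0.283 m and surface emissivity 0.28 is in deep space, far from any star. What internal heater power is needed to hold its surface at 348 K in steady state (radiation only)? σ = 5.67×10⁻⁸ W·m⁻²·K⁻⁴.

P = εσ·4πr²·T⁴.
4πr² = 1.006 m²; T⁴ = 1.467×10¹⁰ K⁴.
P = 0.28·5.67×10⁻⁸·1.006·1.467×10¹⁰.

P ≈ 234 W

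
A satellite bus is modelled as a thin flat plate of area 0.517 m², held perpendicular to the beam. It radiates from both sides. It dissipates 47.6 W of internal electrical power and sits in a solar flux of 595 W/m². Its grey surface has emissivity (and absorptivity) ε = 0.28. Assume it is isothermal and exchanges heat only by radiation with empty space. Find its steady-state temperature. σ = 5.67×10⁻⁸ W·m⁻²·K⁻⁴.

At steady state, absorbed solar power + internal power = radiated power.
Absorbed: α·S·A_cross = 0.28·595·0.5170 = 86.13 W (cross-section A).
Total input = 86.13 + 47.6 = 133.7 W.
Radiated: εσ·A_surf·T⁴ with A_surf = 2A = 1.034 m².
T⁴ = 133.7/(0.28·5.67×10⁻⁸·1.034) = 8.147×10⁹ K⁴.

T ≈ 300 K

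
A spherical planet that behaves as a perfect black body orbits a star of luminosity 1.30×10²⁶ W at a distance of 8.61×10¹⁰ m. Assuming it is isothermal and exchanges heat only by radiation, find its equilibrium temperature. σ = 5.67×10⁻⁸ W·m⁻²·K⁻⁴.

T ≈ 280 K

First find the stellar flux at distance d: S = L/(4πd²) = 1.30×10²⁶/(4π·(8.61×10¹⁰)²) = 1395 W/m².
For an isothermal sphere, absorbed (1−a)S·πr² = emitted σ·4πr²·T⁴, so T⁴ = (1−a)S/(4σ).
T⁴ = 1.00·1395/(4·5.67×10⁻⁸) = 6.153×10⁹ K⁴.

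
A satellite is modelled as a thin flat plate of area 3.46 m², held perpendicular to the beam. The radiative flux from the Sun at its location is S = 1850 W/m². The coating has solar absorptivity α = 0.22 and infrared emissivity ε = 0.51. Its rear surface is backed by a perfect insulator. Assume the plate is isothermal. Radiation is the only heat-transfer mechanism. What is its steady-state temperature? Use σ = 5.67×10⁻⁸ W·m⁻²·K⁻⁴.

T ≈ 344 K

At equilibrium, absorbed power = emitted power.
Absorbing cross-section = A = 3.460 m²; emitting surface = A = 3.460 m² (ratio 1).
αS·A_cross = εσ·A_surf·T⁴  ⇒  T⁴ = αS/(ε·1σ).
T⁴ = 0.220·1850/(0.51·1·5.67×10⁻⁸) = 1.407×10¹⁰ K⁴.
T = (1.407×10¹⁰)^(1/4).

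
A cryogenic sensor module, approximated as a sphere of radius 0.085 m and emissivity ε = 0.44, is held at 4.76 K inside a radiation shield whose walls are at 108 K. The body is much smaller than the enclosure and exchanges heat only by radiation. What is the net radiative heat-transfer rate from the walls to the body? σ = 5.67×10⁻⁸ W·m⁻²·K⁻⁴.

P_net ≈ 0.308 W

For a small grey body in a large enclosure: P_net = εσA(T_body⁴ − T_wall⁴).
A = 4πr² = 0.09079 m²; T_body⁴ − T_wall⁴ = 513.4 − 1.360×10⁸ = -1.360×10⁸ K⁴.
|P_net| = 0.44·5.67×10⁻⁸·0.09079·1.360×10⁸.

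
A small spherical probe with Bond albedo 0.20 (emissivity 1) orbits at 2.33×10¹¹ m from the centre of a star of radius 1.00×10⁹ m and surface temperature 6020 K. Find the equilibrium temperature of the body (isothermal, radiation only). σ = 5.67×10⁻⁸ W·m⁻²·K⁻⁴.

T ≈ 264 K

The star's surface emits σT_*⁴; at distance d the flux is S = σT_*⁴(R_*/d)².
S = 5.67×10⁻⁸·(6020)⁴·(1.00×10⁹/2.33×10¹¹)² = 1372 W/m².
For an isothermal sphere T⁴ = (1−a)S/(4σ) = 4.838×10⁹ K⁴.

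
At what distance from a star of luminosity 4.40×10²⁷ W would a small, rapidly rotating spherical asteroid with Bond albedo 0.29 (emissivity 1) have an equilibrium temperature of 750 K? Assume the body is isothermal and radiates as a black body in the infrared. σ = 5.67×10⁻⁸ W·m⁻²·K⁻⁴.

d ≈ 5.89×10¹⁰ m

For an isothermal black-emitting sphere, (1−a)S·πr² = σ·4πr²·T⁴ ⇒ S = 4σT⁴/(1−a).
S = 4·5.67×10⁻⁸·(750)⁴/0.710 = 1.011×10⁵ W/m².
Flux falls as S = L/(4πd²), so d = √(L/(4πS)) = √(4.40×10²⁷/(4π·1.011×10⁵)).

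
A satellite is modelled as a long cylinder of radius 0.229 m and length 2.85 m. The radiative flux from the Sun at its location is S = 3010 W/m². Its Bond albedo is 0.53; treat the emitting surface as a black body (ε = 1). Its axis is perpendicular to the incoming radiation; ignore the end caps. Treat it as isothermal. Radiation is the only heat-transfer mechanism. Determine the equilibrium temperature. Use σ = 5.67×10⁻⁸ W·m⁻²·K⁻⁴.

T ≈ 299 K

At equilibrium, absorbed power = emitted power.
Absorbing cross-section = 2rL = 1.305 m²; emitting surface = 2πrL = 4.101 m² (ratio π).
(1−a)S·A_cross = εσ·A_surf·T⁴  ⇒  T⁴ = (1−a)S/(πσ).
T⁴ = 0.470·3010/(π·5.67×10⁻⁸) = 7.942×10⁹ K⁴.
T = (7.942×10⁹)^(1/4).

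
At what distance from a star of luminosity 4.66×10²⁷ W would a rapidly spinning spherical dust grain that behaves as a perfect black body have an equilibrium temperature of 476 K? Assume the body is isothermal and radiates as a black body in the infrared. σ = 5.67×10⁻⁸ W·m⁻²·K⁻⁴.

d ≈ 1.78×10¹¹ m

For an isothermal black-emitting sphere, (1−a)S·πr² = σ·4πr²·T⁴ ⇒ S = 4σT⁴/(1−a).
S = 4·5.67×10⁻⁸·(476)⁴/1.00 = 11640 W/m².
Flux falls as S = L/(4πd²), so d = √(L/(4πS)) = √(4.66×10²⁷/(4π·11640)).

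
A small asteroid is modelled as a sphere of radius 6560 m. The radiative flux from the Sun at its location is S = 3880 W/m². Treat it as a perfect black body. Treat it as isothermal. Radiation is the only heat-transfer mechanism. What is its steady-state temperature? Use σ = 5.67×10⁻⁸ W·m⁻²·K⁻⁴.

At equilibrium, absorbed power = emitted power.
Absorbing cross-section = πr² = 1.352×10⁸ m²; emitting surface = 4πr² = 5.408×10⁸ m² (ratio 4).
S·A_cross = εσ·A_surf·T⁴  ⇒  T⁴ = S/(4σ).
T⁴ = 1.00·3880/(4·5.67×10⁻⁸) = 1.711×10¹⁰ K⁴.
T = (1.711×10¹⁰)^(1/4).

T ≈ 362 K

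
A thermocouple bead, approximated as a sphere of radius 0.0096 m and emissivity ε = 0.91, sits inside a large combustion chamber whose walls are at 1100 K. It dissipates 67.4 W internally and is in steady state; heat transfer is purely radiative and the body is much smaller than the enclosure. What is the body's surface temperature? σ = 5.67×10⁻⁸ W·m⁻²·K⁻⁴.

For a small grey body in a large enclosure, net radiated power = εσA(T⁴ − T_w⁴).
Steady state: P = εσA(T⁴ − T_w⁴) with A = 4πr² = 0.001158 m².
T⁴ = P/(εσA) + T_w⁴ = 67.4/(0.91·5.67×10⁻⁸·0.001158) + (1100)⁴
    = 1.128×10¹² + 1.464×10¹² = 2.592×10¹² K⁴.

T ≈ 1270 K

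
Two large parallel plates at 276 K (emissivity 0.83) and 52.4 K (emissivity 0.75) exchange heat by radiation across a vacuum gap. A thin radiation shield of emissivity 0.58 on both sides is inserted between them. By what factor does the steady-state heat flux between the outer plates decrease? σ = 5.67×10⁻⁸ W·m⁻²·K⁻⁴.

factor ≈ 2.59

Without shield: q₀ = σΔ(T⁴)/(1/ε₁+1/ε₂−1) with denominator 1.538.
With shield the two gaps are in series; the resistances add: (1/ε₁+1/ε_s−1)+(1/ε_s+1/ε₂−1) = 1.929+2.057 = 3.986.
Heat-flux ratio q₀/q = 3.986/1.538.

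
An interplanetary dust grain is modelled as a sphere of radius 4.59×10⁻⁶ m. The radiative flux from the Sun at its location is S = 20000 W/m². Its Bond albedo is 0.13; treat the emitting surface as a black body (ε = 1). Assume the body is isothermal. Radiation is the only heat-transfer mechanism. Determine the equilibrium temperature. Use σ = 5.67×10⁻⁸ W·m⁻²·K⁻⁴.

T ≈ 526 K

At equilibrium, absorbed power = emitted power.
Absorbing cross-section = πr² = 6.619×10⁻¹¹ m²; emitting surface = 4πr² = 2.647×10⁻¹⁰ m² (ratio 4).
(1−a)S·A_cross = εσ·A_surf·T⁴  ⇒  T⁴ = (1−a)S/(4σ).
T⁴ = 0.870·20000/(4·5.67×10⁻⁸) = 7.672×10¹⁰ K⁴.
T = (7.672×10¹⁰)^(1/4).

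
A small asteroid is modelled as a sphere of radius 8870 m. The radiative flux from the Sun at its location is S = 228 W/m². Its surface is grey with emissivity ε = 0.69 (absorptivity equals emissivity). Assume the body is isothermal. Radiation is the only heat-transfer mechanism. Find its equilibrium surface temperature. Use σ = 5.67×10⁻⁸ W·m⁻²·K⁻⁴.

At equilibrium, absorbed power = emitted power.
Absorbing cross-section = πr² = 2.472×10⁸ m²; emitting surface = 4πr² = 9.887×10⁸ m² (ratio 4).
εS·A_cross = εσ·A_surf·T⁴  ⇒  T⁴ = S/(4σ)   (ε cancels).
T⁴ = 228/(4·5.67×10⁻⁸) = 1.005×10⁹ K⁴.
T = (1.005×10⁹)^(1/4).

T ≈ 178 K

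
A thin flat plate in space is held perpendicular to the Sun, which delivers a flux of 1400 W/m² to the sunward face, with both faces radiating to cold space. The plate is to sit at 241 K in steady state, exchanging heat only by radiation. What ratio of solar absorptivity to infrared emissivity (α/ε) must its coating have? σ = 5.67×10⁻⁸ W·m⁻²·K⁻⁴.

α/ε ≈ 0.273

Balance: αS·A = εσ·2A·T⁴ ⇒ α/ε = 2σT⁴/S.
α/ε = 2·5.67×10⁻⁸·(241)⁴/1400 = 2·5.67×10⁻⁸·3.373×10⁹/1400.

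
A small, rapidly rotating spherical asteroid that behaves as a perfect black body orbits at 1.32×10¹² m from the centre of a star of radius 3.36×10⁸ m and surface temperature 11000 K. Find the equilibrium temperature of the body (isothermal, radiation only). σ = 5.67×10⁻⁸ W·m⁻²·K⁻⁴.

The star's surface emits σT_*⁴; at distance d the flux is S = σT_*⁴(R_*/d)².
S = 5.67×10⁻⁸·(11000)⁴·(3.36×10⁸/1.32×10¹²)² = 53.79 W/m².
For an isothermal sphere T⁴ = (1−a)S/(4σ) = 2.372×10⁸ K⁴.

T ≈ 124 K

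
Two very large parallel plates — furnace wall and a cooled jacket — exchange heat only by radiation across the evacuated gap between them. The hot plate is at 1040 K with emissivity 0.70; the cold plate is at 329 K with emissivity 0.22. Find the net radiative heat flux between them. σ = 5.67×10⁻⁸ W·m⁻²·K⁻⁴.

For two infinite grey parallel plates, q = σ(T₁⁴ − T₂⁴)/(1/ε₁ + 1/ε₂ − 1).
T₁⁴ − T₂⁴ = 1.170×10¹² − 1.172×10¹⁰ = 1.158×10¹² K⁴.
1/ε₁ + 1/ε₂ − 1 = 1.429 + 4.545 − 1 = 4.974.
q = 5.67×10⁻⁸ × 1.158×10¹² / 4.974.

q ≈ 13200 W/m²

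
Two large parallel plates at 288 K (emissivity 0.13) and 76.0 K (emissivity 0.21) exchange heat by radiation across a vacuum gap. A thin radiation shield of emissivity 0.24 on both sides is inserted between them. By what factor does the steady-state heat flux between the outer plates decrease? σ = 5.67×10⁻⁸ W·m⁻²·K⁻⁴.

Without shield: q₀ = σΔ(T⁴)/(1/ε₁+1/ε₂−1) with denominator 11.45.
With shield the two gaps are in series; the resistances add: (1/ε₁+1/ε_s−1)+(1/ε_s+1/ε₂−1) = 10.86+7.929 = 18.79.
Heat-flux ratio q₀/q = 18.79/11.45.

factor ≈ 1.64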